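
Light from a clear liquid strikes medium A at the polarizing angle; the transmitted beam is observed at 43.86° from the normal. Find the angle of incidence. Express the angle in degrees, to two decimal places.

Since the reflected and refracted rays are at right angles at the polarizing angle, θ_B + θ_t = 90°.
So θ_B = 90° − θ_t = 90° − 43.86° = 46.14°.

θ_B ≈ 46.14°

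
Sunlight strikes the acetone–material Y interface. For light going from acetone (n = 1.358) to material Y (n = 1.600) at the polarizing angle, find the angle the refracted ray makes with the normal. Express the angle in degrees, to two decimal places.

θ_t ≈ 40.32°

θ_B = arctan(n₂/n₁) = arctan(1.600/1.358) = 49.68°.
Since θ_B + θ_t = 90° at Brewster incidence, θ_t = 90° − 49.68° = 40.32°.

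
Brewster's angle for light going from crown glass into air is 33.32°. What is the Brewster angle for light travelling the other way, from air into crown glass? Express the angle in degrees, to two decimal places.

θ_B' ≈ 56.68°

Reversing the direction swaps n₁ and n₂, so tan θ_B' = 1/tan θ_B and θ_B' = 90° − θ_B.
Hence θ_B' = 90° − 33.32° = 56.68°.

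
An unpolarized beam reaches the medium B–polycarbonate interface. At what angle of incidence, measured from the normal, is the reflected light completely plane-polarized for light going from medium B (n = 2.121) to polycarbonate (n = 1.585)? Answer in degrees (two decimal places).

The reflected p-component vanishes when tan θ_B = n₂/n₁.
Brewster's condition: tan θ_B = n₂/n₁ = 1.585/2.121 = 0.7473.
So θ_B = arctan 0.7473 = 36.77°.

θ_B ≈ 36.77°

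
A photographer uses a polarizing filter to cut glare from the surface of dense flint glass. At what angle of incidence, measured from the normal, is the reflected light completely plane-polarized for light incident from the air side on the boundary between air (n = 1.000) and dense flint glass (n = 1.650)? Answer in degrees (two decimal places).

Here n₂/n₁ = 1.650/1.000 = 1.6500, and Brewster's law gives tan θ_B = n₂/n₁.
θ_B = arctan(1.6500) = 58.78°.

θ_B ≈ 58.78°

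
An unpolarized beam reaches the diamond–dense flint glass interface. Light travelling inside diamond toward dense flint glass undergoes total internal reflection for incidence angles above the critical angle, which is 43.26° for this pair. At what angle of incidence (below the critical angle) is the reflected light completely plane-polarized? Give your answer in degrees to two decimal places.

θ_B ≈ 34.42°

sin θ_c = n₂/n₁, so n₂/n₁ = sin 43.26° = 0.6853.
Brewster: tan θ_B = n₂/n₁ = 0.6853.
θ_B = arctan(0.6853) = 34.42°.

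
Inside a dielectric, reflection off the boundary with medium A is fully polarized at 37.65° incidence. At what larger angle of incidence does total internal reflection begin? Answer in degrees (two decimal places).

θ_c ≈ 50.49°

n₂/n₁ = tan 37.65° = 0.7715; the critical angle satisfies sin θ_c = n₂/n₁.
θ_c = arcsin(0.7715) = 50.49°.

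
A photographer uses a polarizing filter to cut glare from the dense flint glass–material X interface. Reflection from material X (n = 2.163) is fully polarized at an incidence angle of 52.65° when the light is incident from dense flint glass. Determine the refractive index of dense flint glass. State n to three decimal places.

n ≈ 1.651

Brewster's law: tan θ_B = n₂/n₁ (light incident in dense flint glass, refracted into material X).
n₁ = n₂ / tan θ_B = 2.163 / tan 52.65° = 1.651.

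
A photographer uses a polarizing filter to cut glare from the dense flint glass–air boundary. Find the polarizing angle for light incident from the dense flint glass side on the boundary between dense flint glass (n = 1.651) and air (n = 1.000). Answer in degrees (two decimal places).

θ_B ≈ 31.20°

The reflected p-component vanishes when tan θ_B = n₂/n₁.
Here n₂/n₁ = 1.000/1.651 = 0.6057, and Brewster's law gives tan θ_B = n₂/n₁. Taking the arctangent, θ_B = 31.20°.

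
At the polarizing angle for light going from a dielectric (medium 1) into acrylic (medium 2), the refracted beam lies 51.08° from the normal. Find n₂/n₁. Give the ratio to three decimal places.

n₂/n₁ ≈ 0.807

At Brewster incidence θ_B = 90° − θ_t = 90° − 51.08° = 38.92°.
Then n₂/n₁ = tan θ_B = tan 38.92° = 0.807.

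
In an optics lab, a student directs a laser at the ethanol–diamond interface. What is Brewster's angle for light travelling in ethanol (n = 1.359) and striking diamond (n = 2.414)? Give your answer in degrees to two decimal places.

At Brewster's angle the reflected and refracted rays are perpendicular, which with Snell's law gives tan θ_B = n₂/n₁.
Here n₂/n₁ = 2.414/1.359 = 1.7763, and Brewster's law gives tan θ_B = n₂/n₁.
θ_B = arctan(1.7763) = 60.62°.

θ_B ≈ 60.62°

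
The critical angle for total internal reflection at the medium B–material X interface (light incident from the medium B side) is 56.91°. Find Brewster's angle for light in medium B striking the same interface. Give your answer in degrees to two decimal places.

At the critical angle sin θ_c = n₂/n₁, giving n₂/n₁ = sin 56.91° = 0.8378.
Then tan θ_B = n₂/n₁ = 0.8378, so θ_B = arctan 0.8378 = 39.96°.

θ_B ≈ 39.96°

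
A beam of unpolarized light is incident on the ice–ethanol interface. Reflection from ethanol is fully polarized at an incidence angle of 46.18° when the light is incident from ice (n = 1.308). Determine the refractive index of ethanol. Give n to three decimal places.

n ≈ 1.363

At the polarizing angle, tan θ_B = n₂/n₁ with n₁ on the incident side (ice) and n₂ on the transmitted side (ethanol).
n₂ = n₁ tan θ_B = 1.308 × tan 46.18° = 1.363.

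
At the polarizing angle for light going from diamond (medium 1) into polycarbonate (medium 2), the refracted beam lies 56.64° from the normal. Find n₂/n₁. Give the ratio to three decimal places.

At Brewster incidence θ_B = 90° − θ_t = 90° − 56.64° = 33.36°.
tan θ_B = n₂/n₁, so n₂/n₁ = tan 33.36° = 0.658.

n₂/n₁ ≈ 0.658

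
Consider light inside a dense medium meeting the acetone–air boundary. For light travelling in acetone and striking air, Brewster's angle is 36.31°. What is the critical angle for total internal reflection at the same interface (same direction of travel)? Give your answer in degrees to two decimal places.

θ_c ≈ 47.29°

tan θ_B = n₂/n₁ = tan 36.31° = 0.7348.
Total internal reflection: sin θ_c = n₂/n₁ = 0.7348.
θ_c = arcsin(0.7348) = 47.29°.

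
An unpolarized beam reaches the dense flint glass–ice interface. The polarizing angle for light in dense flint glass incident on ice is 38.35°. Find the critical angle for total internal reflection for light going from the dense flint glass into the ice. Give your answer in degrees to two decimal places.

θ_c ≈ 52.30°

tan θ_B = n₂/n₁ = tan 38.35° = 0.7912.
Total internal reflection: sin θ_c = n₂/n₁ = 0.7912.
θ_c = arcsin(0.7912) = 52.30°.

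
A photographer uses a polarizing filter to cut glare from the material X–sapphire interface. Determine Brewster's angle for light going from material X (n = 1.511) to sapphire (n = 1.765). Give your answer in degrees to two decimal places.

θ_B ≈ 49.43°

The reflected p-component vanishes when tan θ_B = n₂/n₁.
Brewster's condition: tan θ_B = n₂/n₁ = 1.765/1.511 = 1.1681. Taking the arctangent, θ_B = 49.43°.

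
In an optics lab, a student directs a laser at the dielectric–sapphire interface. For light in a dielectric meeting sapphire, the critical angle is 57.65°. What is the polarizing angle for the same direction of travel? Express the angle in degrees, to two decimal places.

θ_B ≈ 40.19°

At the critical angle sin θ_c = n₂/n₁, giving n₂/n₁ = sin 57.65° = 0.8448.
Then tan θ_B = n₂/n₁ = 0.8448, so θ_B = arctan 0.8448 = 40.19°.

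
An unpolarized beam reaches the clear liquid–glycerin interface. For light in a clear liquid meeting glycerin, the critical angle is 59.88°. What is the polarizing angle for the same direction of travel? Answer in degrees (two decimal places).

θ_B ≈ 40.86°

n₂/n₁ = sin θ_c = sin 59.88° = 0.8650.
tan θ_B equals the same ratio, so θ_B = arctan(0.8650) = 40.86°.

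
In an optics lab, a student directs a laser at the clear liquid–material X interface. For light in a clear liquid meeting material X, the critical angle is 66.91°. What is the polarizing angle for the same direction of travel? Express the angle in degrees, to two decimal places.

n₂/n₁ = sin θ_c = sin 66.91° = 0.9199.
tan θ_B equals the same ratio, so θ_B = arctan(0.9199) = 42.61°.

θ_B ≈ 42.61°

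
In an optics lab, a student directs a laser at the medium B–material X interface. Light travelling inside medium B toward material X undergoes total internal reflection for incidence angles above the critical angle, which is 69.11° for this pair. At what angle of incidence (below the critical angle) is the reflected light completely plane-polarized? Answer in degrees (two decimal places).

θ_B ≈ 43.05°

At the critical angle sin θ_c = n₂/n₁, giving n₂/n₁ = sin 69.11° = 0.9343.
Then tan θ_B = n₂/n₁ = 0.9343, so θ_B = arctan 0.9343 = 43.05°.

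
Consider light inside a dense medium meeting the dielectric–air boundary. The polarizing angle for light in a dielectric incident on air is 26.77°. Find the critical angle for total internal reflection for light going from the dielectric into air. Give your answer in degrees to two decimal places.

From Brewster, n₂/n₁ = tan θ_B = tan 26.77° = 0.5045.
Then sin θ_c = n₂/n₁ = 0.5045, so θ_c = arcsin 0.5045 = 30.30°.

θ_c ≈ 30.30°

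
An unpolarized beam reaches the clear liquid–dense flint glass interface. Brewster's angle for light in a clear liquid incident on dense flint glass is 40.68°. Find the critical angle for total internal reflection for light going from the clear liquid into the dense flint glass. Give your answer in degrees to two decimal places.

θ_c ≈ 59.26°

n₂/n₁ = tan 40.68° = 0.8595; the critical angle satisfies sin θ_c = n₂/n₁.
θ_c = arcsin(0.8595) = 59.26°.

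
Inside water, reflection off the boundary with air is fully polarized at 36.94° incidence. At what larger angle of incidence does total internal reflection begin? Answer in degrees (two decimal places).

θ_c ≈ 48.76°

tan θ_B = n₂/n₁ = tan 36.94° = 0.7519.
Total internal reflection: sin θ_c = n₂/n₁ = 0.7519.
θ_c = arcsin(0.7519) = 48.76°.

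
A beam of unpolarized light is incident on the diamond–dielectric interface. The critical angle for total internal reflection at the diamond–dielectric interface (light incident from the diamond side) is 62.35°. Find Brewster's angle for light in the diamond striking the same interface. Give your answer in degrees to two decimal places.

θ_B ≈ 41.53°

At the critical angle sin θ_c = n₂/n₁, giving n₂/n₁ = sin 62.35° = 0.8858.
Then tan θ_B = n₂/n₁ = 0.8858, so θ_B = arctan 0.8858 = 41.53°.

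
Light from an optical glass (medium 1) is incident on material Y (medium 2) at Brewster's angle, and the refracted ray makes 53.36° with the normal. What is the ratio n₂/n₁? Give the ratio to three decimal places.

n₂/n₁ ≈ 0.744

At Brewster incidence θ_B = 90° − θ_t = 90° − 53.36° = 36.64°.
Then n₂/n₁ = tan θ_B = tan 36.64° = 0.744.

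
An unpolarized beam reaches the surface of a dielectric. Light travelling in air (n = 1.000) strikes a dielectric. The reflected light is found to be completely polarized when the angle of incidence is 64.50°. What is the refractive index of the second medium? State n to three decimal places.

Full polarization of the reflected beam means tan θ_B = n₂/n₁, where n₁ is the incident medium (air).
n₂ = n₁ tan θ_B = 1.000 × tan 64.50° = 2.097.

n ≈ 2.097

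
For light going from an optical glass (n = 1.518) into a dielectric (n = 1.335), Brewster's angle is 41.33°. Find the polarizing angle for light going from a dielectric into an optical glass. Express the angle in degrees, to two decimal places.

θ_B' ≈ 48.67°

tan θ_B' = n₁/n₂ = 1/tan θ_B, so θ_B' = 90° − θ_B.
θ_B' = 90° − 41.33° = 48.67°.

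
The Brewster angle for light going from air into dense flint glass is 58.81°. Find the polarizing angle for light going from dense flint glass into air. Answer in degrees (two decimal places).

θ_B' ≈ 31.19°

Reversing the direction swaps n₁ and n₂, so tan θ_B' = 1/tan θ_B and θ_B' = 90° − θ_B.
Hence θ_B' = 90° − 58.81° = 31.19°.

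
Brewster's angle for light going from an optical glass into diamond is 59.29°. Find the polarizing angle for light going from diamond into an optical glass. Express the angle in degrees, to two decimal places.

tan θ_B' = n₁/n₂ = 1/tan θ_B, so θ_B' = 90° − θ_B.
θ_B' = 90° − 59.29° = 30.71°.

θ_B' ≈ 30.71°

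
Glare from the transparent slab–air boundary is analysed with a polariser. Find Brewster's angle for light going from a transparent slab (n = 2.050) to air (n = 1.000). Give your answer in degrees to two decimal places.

θ_B ≈ 26.00°

At Brewster's angle the reflected and refracted rays are perpendicular, which with Snell's law gives tan θ_B = n₂/n₁.
Brewster's condition: tan θ_B = n₂/n₁ = 1.000/2.050 = 0.4878.
θ_B = arctan(0.4878) = 26.00°.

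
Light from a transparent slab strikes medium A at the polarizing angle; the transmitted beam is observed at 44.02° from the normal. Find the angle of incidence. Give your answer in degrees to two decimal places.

Since the reflected and refracted rays are at right angles at the polarizing angle, θ_B + θ_t = 90°.
So θ_B = 90° − θ_t = 90° − 44.02° = 45.98°.

θ_B ≈ 45.98°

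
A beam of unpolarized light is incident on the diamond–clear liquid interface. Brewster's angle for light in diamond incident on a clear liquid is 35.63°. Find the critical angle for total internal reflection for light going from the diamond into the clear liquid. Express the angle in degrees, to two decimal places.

n₂/n₁ = tan 35.63° = 0.7167; the critical angle satisfies sin θ_c = n₂/n₁.
θ_c = arcsin(0.7167) = 45.78°.

θ_c ≈ 45.78°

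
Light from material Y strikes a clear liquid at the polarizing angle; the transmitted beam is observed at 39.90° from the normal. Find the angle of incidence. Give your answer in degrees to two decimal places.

Brewster's condition makes the reflected and refracted beams perpendicular: θ_B + θ_t = 90°.
So θ_B = 90° − θ_t = 90° − 39.90° = 50.10°.

θ_B ≈ 50.10°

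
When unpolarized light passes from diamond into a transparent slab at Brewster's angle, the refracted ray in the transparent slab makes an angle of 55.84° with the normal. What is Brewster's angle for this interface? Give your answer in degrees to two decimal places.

Brewster's condition makes the reflected and refracted beams perpendicular: θ_B + θ_t = 90°.
θ_B = 90° − 55.84° = 34.16°.

θ_B ≈ 34.16°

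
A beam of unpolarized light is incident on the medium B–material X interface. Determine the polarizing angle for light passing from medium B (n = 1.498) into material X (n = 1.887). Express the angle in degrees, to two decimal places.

θ_B ≈ 51.56°

Brewster's condition: tan θ_B = n₂/n₁ = 1.887/1.498 = 1.2597.
So θ_B = arctan 1.2597 = 51.56°.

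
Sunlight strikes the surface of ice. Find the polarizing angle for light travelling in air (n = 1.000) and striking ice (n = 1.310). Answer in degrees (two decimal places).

θ_B ≈ 52.64°

Here n₂/n₁ = 1.310/1.000 = 1.3100, and Brewster's law gives tan θ_B = n₂/n₁.
θ_B = arctan(1.3100) = 52.64°.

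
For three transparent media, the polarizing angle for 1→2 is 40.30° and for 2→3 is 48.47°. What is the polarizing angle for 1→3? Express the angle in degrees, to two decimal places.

θ_B ≈ 43.76°

n₂/n₁ = tan 40.30° = 0.8481 and n₃/n₂ = tan 48.47° = 1.1291.
So n₃/n₁ = (n₂/n₁)(n₃/n₂) = 0.8481 × 1.1291 = 0.9575.
θ_B(1→3) = arctan(0.9575) = 43.76°.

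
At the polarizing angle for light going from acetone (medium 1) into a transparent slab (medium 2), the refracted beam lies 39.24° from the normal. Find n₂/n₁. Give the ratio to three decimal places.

n₂/n₁ ≈ 1.224

θ_B + θ_t = 90°, so θ_B = 90° − 39.24° = 50.76°.
tan θ_B = n₂/n₁, so n₂/n₁ = tan 50.76° = 1.224.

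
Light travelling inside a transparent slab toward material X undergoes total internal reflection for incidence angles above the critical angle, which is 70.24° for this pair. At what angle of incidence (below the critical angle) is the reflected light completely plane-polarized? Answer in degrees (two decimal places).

At the critical angle sin θ_c = n₂/n₁, giving n₂/n₁ = sin 70.24° = 0.9411.
Then tan θ_B = n₂/n₁ = 0.9411, so θ_B = arctan 0.9411 = 43.26°.

θ_B ≈ 43.26°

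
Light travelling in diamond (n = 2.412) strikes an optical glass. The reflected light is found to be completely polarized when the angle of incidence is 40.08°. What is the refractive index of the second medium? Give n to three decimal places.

n ≈ 2.030

Brewster's law: tan θ_B = n₂/n₁ (light incident in diamond, refracted into an optical glass).
n₂ = n₁ tan θ_B = 2.412 × tan 40.08° = 2.030.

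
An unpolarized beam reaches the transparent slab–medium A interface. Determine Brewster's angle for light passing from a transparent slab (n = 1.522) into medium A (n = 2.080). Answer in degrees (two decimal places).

Brewster's condition: tan θ_B = n₂/n₁ = 2.080/1.522 = 1.3666.
So θ_B = arctan 1.3666 = 53.81°.

θ_B ≈ 53.81°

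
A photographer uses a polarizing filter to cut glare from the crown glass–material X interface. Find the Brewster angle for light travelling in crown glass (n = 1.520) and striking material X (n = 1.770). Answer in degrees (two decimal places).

The reflected p-component vanishes when tan θ_B = n₂/n₁.
Here n₂/n₁ = 1.770/1.520 = 1.1645, and Brewster's law gives tan θ_B = n₂/n₁.
So θ_B = arctan 1.1645 = 49.35°.

θ_B ≈ 49.35°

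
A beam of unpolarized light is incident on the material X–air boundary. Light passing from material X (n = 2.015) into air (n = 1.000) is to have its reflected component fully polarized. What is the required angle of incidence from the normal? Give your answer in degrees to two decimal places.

θ_B ≈ 26.39°

Brewster's condition: tan θ_B = n₂/n₁ = 1.000/2.015 = 0.4963.
So θ_B = arctan 0.4963 = 26.39°.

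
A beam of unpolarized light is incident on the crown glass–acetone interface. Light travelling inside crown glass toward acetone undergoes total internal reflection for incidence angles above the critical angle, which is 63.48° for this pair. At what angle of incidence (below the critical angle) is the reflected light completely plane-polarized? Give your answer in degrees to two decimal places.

θ_B ≈ 41.82°

sin θ_c = n₂/n₁, so n₂/n₁ = sin 63.48° = 0.8948.
Brewster: tan θ_B = n₂/n₁ = 0.8948.
θ_B = arctan(0.8948) = 41.82°.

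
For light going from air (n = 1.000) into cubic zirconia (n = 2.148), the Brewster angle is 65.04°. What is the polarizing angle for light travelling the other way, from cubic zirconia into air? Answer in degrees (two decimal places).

θ_B' ≈ 24.96°

The two Brewster angles are complementary: θ_B' = 90° − θ_B = 90° − 65.04° = 24.96°.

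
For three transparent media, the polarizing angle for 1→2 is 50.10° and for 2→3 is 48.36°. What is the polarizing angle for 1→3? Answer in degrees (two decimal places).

n₂/n₁ = tan 50.10° = 1.1960 and n₃/n₂ = tan 48.36° = 1.1247.
Multiplying, n₃/n₁ = 1.1960 × 1.1247 = 1.3452, and θ_B(1→3) = arctan 1.3452 = 53.37°.

θ_B ≈ 53.37°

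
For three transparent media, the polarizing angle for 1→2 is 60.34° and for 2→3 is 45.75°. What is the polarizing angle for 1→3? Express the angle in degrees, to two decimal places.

tan θ_B(1→2) = n₂/n₁ = tan 60.34° = 1.7560.
tan θ_B(2→3) = n₃/n₂ = tan 45.75° = 1.0265.
n₃/n₁ = 1.8026. Then tan θ_B(1→3) = n₃/n₁, so θ_B(1→3) = arctan(1.8026) = 60.98°.

θ_B ≈ 60.98°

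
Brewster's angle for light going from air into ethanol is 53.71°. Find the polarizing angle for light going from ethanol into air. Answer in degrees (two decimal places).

Reversing the direction swaps n₁ and n₂, so tan θ_B' = 1/tan θ_B and θ_B' = 90° − θ_B.
Hence θ_B' = 90° − 53.71° = 36.29°.

θ_B' ≈ 36.29°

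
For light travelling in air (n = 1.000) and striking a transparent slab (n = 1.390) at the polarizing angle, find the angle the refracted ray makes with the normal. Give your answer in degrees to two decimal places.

θ_t ≈ 35.73°

θ_B = arctan(n₂/n₁) = arctan(1.390/1.000) = 54.27°.
Since θ_B + θ_t = 90° at Brewster incidence, θ_t = 90° − 54.27° = 35.73°.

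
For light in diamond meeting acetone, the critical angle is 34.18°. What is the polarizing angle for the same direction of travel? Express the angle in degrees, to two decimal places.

n₂/n₁ = sin θ_c = sin 34.18° = 0.5618.
tan θ_B equals the same ratio, so θ_B = arctan(0.5618) = 29.33°.

θ_B ≈ 29.33°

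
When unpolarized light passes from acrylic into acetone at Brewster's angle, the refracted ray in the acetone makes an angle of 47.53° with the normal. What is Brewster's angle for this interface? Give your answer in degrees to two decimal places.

At Brewster's angle the reflected and refracted rays are perpendicular, so θ_B + θ_t = 90°.
θ_B = 90° − 47.53° = 42.47°.

θ_B ≈ 42.47°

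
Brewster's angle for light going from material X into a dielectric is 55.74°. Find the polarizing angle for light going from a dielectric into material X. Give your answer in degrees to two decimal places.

The two Brewster angles are complementary: θ_B' = 90° − θ_B = 90° − 55.74° = 34.26°.

θ_B' ≈ 34.26°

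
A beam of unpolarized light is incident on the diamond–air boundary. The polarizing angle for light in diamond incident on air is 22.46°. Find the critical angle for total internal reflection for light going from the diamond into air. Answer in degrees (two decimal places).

From Brewster, n₂/n₁ = tan θ_B = tan 22.46° = 0.4134.
Then sin θ_c = n₂/n₁ = 0.4134, so θ_c = arcsin 0.4134 = 24.42°.

θ_c ≈ 24.42°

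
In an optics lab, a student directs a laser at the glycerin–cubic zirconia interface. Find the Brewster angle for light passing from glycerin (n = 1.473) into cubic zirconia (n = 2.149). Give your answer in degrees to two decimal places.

θ_B ≈ 55.57°

At Brewster's angle the reflected and refracted rays are perpendicular, which with Snell's law gives tan θ_B = n₂/n₁.
Here n₂/n₁ = 2.149/1.473 = 1.4589, and Brewster's law gives tan θ_B = n₂/n₁. Taking the arctangent, θ_B = 55.57°.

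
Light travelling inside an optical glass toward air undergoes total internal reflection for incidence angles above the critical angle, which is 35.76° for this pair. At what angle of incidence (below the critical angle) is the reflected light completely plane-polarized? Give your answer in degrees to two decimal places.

At the critical angle sin θ_c = n₂/n₁, giving n₂/n₁ = sin 35.76° = 0.5844.
Then tan θ_B = n₂/n₁ = 0.5844, so θ_B = arctan 0.5844 = 30.30°.

θ_B ≈ 30.30°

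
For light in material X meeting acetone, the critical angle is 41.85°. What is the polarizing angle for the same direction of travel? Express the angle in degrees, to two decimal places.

θ_B ≈ 33.71°

sin θ_c = n₂/n₁, so n₂/n₁ = sin 41.85° = 0.6672.
Brewster: tan θ_B = n₂/n₁ = 0.6672.
θ_B = arctan(0.6672) = 33.71°.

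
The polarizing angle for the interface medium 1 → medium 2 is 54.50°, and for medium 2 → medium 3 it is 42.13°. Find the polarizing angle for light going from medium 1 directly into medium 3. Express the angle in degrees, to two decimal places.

θ_B ≈ 51.74°

n₂/n₁ = tan 54.50° = 1.4019 and n₃/n₂ = tan 42.13° = 0.9045.
Multiplying, n₃/n₁ = 1.4019 × 0.9045 = 1.2681, and θ_B(1→3) = arctan 1.2681 = 51.74°.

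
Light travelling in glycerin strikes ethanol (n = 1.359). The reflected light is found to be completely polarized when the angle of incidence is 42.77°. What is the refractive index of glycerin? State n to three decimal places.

n ≈ 1.469

At the polarizing angle, tan θ_B = n₂/n₁ with n₁ on the incident side (glycerin) and n₂ on the transmitted side (ethanol).
n₁ = n₂ / tan θ_B = 1.359 / tan 42.77° = 1.469.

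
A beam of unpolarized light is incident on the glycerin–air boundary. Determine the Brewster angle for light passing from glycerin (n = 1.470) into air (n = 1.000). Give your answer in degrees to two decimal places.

θ_B ≈ 34.23°

Brewster's condition: tan θ_B = n₂/n₁ = 1.000/1.470 = 0.6803. Taking the arctangent, θ_B = 34.23°.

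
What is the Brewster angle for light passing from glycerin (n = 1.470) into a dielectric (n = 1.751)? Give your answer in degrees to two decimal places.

Brewster's condition: tan θ_B = n₂/n₁ = 1.751/1.470 = 1.1912.
So θ_B = arctan 1.1912 = 49.99°.

θ_B ≈ 49.99°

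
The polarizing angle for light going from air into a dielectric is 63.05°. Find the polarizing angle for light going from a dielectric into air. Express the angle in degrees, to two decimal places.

θ_B' ≈ 26.95°

tan θ_B' = n₁/n₂ = 1/tan θ_B, so θ_B' = 90° − θ_B.
θ_B' = 90° − 63.05° = 26.95°.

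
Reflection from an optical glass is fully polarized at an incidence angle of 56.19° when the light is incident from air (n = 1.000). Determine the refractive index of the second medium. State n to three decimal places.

n ≈ 1.493

At Brewster's angle, tan θ_B = n₂/n₁ with n₁ on the incident side (air) and n₂ on the transmitted side (an optical glass).
n₂ = n₁ tan θ_B = 1.000 × tan 56.19° = 1.493.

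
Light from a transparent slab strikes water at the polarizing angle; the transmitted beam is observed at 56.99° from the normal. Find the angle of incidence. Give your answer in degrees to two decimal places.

Since the reflected and refracted rays are at right angles at the polarizing angle, θ_B + θ_t = 90°.
θ_B = 90° − 56.99° = 33.01°.

θ_B ≈ 33.01°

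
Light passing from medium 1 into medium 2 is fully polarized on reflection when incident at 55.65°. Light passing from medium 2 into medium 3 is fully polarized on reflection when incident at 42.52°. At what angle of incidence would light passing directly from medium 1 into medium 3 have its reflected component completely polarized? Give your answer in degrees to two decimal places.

Each Brewster angle gives a ratio: n₂/n₁ = tan 55.65° = 1.4632, n₃/n₂ = tan 42.52° = 0.9170.
n₃/n₁ = 1.3417. Then tan θ_B(1→3) = n₃/n₁, so θ_B(1→3) = arctan(1.3417) = 53.30°.

θ_B ≈ 53.30°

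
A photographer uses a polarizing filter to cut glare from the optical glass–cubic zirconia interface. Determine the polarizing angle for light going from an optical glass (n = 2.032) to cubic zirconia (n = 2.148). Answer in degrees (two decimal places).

θ_B ≈ 46.59°

At Brewster's angle the reflected and refracted rays are perpendicular, which with Snell's law gives tan θ_B = n₂/n₁.
Here n₂/n₁ = 2.148/2.032 = 1.0571, and Brewster's law gives tan θ_B = n₂/n₁. Taking the arctangent, θ_B = 46.59°.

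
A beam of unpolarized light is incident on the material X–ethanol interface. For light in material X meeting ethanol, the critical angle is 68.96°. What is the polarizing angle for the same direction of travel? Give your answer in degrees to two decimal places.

θ_B ≈ 43.02°

At the critical angle sin θ_c = n₂/n₁, giving n₂/n₁ = sin 68.96° = 0.9333.
Then tan θ_B = n₂/n₁ = 0.9333, so θ_B = arctan 0.9333 = 43.02°.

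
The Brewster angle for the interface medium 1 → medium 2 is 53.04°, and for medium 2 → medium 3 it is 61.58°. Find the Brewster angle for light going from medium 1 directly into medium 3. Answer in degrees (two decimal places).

Each Brewster angle gives a ratio: n₂/n₁ = tan 53.04° = 1.3290, n₃/n₂ = tan 61.58° = 1.8479.
n₃/n₁ = 2.4558. Then tan θ_B(1→3) = n₃/n₁, so θ_B(1→3) = arctan(2.4558) = 67.84°.

θ_B ≈ 67.84°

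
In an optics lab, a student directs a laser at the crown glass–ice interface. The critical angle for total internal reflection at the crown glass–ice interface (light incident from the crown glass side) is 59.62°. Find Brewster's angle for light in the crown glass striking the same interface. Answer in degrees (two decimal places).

n₂/n₁ = sin θ_c = sin 59.62° = 0.8627.
tan θ_B equals the same ratio, so θ_B = arctan(0.8627) = 40.78°.

θ_B ≈ 40.78°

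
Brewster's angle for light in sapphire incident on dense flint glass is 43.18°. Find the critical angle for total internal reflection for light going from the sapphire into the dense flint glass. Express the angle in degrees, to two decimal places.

From Brewster, n₂/n₁ = tan θ_B = tan 43.18° = 0.9384.
Then sin θ_c = n₂/n₁ = 0.9384, so θ_c = arcsin 0.9384 = 69.79°.

θ_c ≈ 69.79°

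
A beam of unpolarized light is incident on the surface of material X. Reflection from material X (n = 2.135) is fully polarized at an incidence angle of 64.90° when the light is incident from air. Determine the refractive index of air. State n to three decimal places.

Full polarization of the reflected beam means tan θ_B = n₂/n₁, where n₁ is the incident medium (air).
n₁ = n₂ / tan θ_B = 2.135 / tan 64.90° = 1.000.

n ≈ 1.000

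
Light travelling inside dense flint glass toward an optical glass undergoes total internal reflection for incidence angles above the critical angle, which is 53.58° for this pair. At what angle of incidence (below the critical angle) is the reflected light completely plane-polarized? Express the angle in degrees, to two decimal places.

n₂/n₁ = sin θ_c = sin 53.58° = 0.8047.
tan θ_B equals the same ratio, so θ_B = arctan(0.8047) = 38.82°.

θ_B ≈ 38.82°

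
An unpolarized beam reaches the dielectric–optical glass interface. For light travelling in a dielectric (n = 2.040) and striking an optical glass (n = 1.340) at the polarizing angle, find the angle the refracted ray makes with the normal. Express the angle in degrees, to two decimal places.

θ_t ≈ 56.70°

First find Brewster's angle: tan θ_B = 1.340/2.040 = 0.6569, giving θ_B = 33.30°.
The refracted ray is perpendicular to the reflected ray, so θ_t = 90° − θ_B = 56.70°.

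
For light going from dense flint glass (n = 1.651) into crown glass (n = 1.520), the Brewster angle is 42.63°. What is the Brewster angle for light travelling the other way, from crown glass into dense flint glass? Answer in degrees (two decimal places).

θ_B' ≈ 47.37°

tan θ_B' = n₁/n₂ = 1/tan θ_B, so θ_B' = 90° − θ_B.
θ_B' = 90° − 42.63° = 47.37°.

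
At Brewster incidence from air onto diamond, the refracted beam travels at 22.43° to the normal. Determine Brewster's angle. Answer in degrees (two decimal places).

Since the reflected and refracted rays are at right angles at the polarizing angle, θ_B + θ_t = 90°.
θ_B = 90° − 22.43° = 67.57°.

θ_B ≈ 67.57°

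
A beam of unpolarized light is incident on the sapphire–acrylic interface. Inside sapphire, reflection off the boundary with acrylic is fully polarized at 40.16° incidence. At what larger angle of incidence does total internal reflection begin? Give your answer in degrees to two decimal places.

θ_c ≈ 57.55°

n₂/n₁ = tan 40.16° = 0.8439; the critical angle satisfies sin θ_c = n₂/n₁.
θ_c = arcsin(0.8439) = 57.55°.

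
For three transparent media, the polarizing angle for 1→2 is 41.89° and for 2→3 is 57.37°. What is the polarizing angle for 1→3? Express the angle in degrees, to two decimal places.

n₂/n₁ = tan 41.89° = 0.8969 and n₃/n₂ = tan 57.37° = 1.5619.
Multiplying, n₃/n₁ = 0.8969 × 1.5619 = 1.4009, and θ_B(1→3) = arctan 1.4009 = 54.48°.

θ_B ≈ 54.48°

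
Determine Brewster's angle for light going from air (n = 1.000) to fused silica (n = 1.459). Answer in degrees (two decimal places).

Here n₂/n₁ = 1.459/1.000 = 1.4590, and Brewster's law gives tan θ_B = n₂/n₁.
θ_B = arctan(1.4590) = 55.57°.

θ_B ≈ 55.57°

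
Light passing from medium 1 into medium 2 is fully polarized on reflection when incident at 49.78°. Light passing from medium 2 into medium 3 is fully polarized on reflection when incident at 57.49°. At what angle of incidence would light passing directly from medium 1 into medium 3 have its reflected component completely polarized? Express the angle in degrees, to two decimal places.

θ_B ≈ 61.68°

n₂/n₁ = tan 49.78° = 1.1825 and n₃/n₂ = tan 57.49° = 1.5691.
So n₃/n₁ = (n₂/n₁)(n₃/n₂) = 1.1825 × 1.5691 = 1.8554.
θ_B(1→3) = arctan(1.8554) = 61.68°.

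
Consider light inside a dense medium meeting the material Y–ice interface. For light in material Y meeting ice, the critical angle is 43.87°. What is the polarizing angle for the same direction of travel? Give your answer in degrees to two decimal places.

θ_B ≈ 34.72°

At the critical angle sin θ_c = n₂/n₁, giving n₂/n₁ = sin 43.87° = 0.6930.
Then tan θ_B = n₂/n₁ = 0.6930, so θ_B = arctan 0.6930 = 34.72°.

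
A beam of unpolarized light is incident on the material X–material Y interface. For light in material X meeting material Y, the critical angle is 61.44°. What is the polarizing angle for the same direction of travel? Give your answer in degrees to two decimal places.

θ_B ≈ 41.29°

sin θ_c = n₂/n₁, so n₂/n₁ = sin 61.44° = 0.8783.
Brewster: tan θ_B = n₂/n₁ = 0.8783.
θ_B = arctan(0.8783) = 41.29°.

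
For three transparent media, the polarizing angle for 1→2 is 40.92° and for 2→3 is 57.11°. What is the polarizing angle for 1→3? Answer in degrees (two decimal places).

Each Brewster angle gives a ratio: n₂/n₁ = tan 40.92° = 0.8668, n₃/n₂ = tan 57.11° = 1.5464.
Multiplying, n₃/n₁ = 0.8668 × 1.5464 = 1.3404, and θ_B(1→3) = arctan 1.3404 = 53.28°.

θ_B ≈ 53.28°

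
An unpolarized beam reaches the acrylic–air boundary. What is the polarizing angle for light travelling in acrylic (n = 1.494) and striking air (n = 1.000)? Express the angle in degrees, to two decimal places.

θ_B ≈ 33.80°

Brewster's condition: tan θ_B = n₂/n₁ = 1.000/1.494 = 0.6693.
θ_B = arctan(0.6693) = 33.80°.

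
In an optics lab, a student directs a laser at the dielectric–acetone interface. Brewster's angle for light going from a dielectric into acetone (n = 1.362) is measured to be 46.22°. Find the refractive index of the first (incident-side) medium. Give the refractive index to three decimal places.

At Brewster's angle, tan θ_B = n₂/n₁ with n₁ on the incident side (a dielectric) and n₂ on the transmitted side (acetone).
n₁ = n₂ / tan θ_B = 1.362 / tan 46.22° = 1.305.

n ≈ 1.305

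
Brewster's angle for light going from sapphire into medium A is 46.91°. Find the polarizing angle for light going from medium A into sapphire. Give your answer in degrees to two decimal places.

Reversing the direction swaps n₁ and n₂, so tan θ_B' = 1/tan θ_B and θ_B' = 90° − θ_B.
Hence θ_B' = 90° − 46.91° = 43.09°.

θ_B' ≈ 43.09°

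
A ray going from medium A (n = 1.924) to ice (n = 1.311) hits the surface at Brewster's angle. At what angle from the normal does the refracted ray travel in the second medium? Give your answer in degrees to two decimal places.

θ_t ≈ 55.73°

tan θ_B = n₂/n₁ = 1.311/1.924 = 0.6814, so θ_B = 34.27°.
Since θ_B + θ_t = 90° at Brewster incidence, θ_t = 90° − 34.27° = 55.73°.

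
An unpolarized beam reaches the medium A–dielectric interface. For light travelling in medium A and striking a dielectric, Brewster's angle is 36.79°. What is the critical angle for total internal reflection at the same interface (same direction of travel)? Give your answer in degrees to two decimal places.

θ_c ≈ 48.40°

n₂/n₁ = tan 36.79° = 0.7478; the critical angle satisfies sin θ_c = n₂/n₁.
θ_c = arcsin(0.7478) = 48.40°.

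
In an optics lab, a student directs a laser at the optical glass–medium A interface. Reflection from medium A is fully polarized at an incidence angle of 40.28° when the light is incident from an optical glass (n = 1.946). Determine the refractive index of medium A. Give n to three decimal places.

n ≈ 1.649

Brewster's law: tan θ_B = n₂/n₁ (light incident in an optical glass, refracted into medium A).
n₂ = n₁ tan θ_B = 1.946 × tan 40.28° = 1.649.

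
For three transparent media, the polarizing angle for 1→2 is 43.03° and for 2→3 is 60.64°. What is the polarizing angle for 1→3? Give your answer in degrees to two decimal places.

n₂/n₁ = tan 43.03° = 0.9335 and n₃/n₂ = tan 60.64° = 1.7776.
Multiplying, n₃/n₁ = 0.9335 × 1.7776 = 1.6594, and θ_B(1→3) = arctan 1.6594 = 58.93°.

θ_B ≈ 58.93°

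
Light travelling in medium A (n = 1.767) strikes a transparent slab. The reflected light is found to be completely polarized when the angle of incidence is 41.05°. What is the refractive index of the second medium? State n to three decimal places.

n ≈ 1.539

Brewster's law: tan θ_B = n₂/n₁ (light incident in medium A, refracted into a transparent slab).
n₂ = n₁ tan θ_B = 1.767 × tan 41.05° = 1.539.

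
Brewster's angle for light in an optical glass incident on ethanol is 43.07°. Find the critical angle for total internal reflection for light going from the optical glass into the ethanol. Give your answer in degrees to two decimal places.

θ_c ≈ 69.20°

n₂/n₁ = tan 43.07° = 0.9348; the critical angle satisfies sin θ_c = n₂/n₁.
θ_c = arcsin(0.9348) = 69.20°.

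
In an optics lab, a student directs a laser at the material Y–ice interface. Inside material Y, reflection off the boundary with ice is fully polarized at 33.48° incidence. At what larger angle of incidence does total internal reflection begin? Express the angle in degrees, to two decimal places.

θ_c ≈ 41.41°

n₂/n₁ = tan 33.48° = 0.6614; the critical angle satisfies sin θ_c = n₂/n₁.
θ_c = arcsin(0.6614) = 41.41°.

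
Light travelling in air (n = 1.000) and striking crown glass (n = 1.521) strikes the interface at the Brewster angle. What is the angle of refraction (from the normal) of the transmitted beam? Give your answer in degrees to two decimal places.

θ_t ≈ 33.32°

First find Brewster's angle: tan θ_B = 1.521/1.000 = 1.5210, giving θ_B = 56.68°.
At Brewster's angle the reflected and refracted rays are perpendicular, so θ_t = 90° − θ_B = 90° − 56.68° = 33.32°.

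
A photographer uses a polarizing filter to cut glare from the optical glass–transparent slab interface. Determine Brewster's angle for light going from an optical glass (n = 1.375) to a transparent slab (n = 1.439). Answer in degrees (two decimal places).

Brewster's condition: tan θ_B = n₂/n₁ = 1.439/1.375 = 1.0465.
θ_B = arctan(1.0465) = 46.30°.

θ_B ≈ 46.30°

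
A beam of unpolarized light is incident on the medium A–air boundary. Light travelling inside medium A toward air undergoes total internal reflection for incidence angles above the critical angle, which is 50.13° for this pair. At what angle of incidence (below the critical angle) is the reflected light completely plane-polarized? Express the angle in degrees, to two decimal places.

sin θ_c = n₂/n₁, so n₂/n₁ = sin 50.13° = 0.7675.
Brewster: tan θ_B = n₂/n₁ = 0.7675.
θ_B = arctan(0.7675) = 37.51°.

θ_B ≈ 37.51°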